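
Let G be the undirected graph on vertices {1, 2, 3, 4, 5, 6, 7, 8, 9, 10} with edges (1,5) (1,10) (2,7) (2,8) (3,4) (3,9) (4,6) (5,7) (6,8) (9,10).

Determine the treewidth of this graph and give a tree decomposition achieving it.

Each bag holds 3 vertices, so the decomposition has width 2, which upper-bounds the treewidth. The edges 6–4–3–9–10–1–5–7–2–8–6 form a cycle, so G is not a tree and its treewidth is at least 2. Combining the bounds, tw(G) = 2.

Treewidth 2.
One optimal decomposition is:
Bags: B1 = {3, 4, 6}  B2 = {3, 6, 9}  B3 = {6, 9, 10}  B4 = {1, 6, 10}  B5 = {1, 5, 6}  B6 = {5, 6, 7}  B7 = {2, 6, 7}  B8 = {2, 6, 8}
Tree: B1–B2, B2–B3, B3–B4, B4–B5, B5–B6, B6–B7, B7–B8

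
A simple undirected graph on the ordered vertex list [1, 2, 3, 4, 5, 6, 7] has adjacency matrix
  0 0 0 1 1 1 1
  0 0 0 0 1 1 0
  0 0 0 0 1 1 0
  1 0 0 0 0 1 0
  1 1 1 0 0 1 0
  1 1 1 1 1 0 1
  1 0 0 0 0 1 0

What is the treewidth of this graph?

2

A width-2 tree decomposition is:
Bags: B1 = {1, 5, 6}  B2 = {1, 6, 7}  B3 = {2, 5, 6}  B4 = {1, 4, 6}  B5 = {3, 5, 6}
Tree: B1–B2, B1–B3, B2–B4, B3–B5
Each bag holds 3 vertices, so the decomposition has width 2, which upper-bounds the treewidth. Conversely, {1, 4, 6} is a clique of size 3, and the vertices of any clique must share a bag in every tree decomposition; so some bag has ≥ 3 vertices and tw(G) ≥ 2. Therefore the treewidth is 2.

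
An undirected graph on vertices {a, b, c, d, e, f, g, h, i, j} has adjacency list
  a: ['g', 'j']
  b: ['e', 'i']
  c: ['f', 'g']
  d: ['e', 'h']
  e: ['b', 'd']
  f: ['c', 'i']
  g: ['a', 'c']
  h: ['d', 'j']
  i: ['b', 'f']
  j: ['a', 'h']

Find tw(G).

2

A width-2 tree decomposition is:
Bags: B1 = {c, f, i}  B2 = {c, g, i}  B3 = {a, g, i}  B4 = {a, i, j}  B5 = {h, i, j}  B6 = {d, h, i}  B7 = {d, e, i}  B8 = {b, e, i}
Tree: B1–B2, B2–B3, B3–B4, B4–B5, B5–B6, B6–B7, B7–B8
Every bag has size at most 3, so the width is 3 − 1 = 2 and tw(G) ≤ 2. For the lower bound, G contains the cycle i–f–c–g–a–j–h–d–e–b–i, so G is not a forest; only forests have treewidth ≤ 1, hence tw(G) ≥ 2. Combining the bounds, tw(G) = 2.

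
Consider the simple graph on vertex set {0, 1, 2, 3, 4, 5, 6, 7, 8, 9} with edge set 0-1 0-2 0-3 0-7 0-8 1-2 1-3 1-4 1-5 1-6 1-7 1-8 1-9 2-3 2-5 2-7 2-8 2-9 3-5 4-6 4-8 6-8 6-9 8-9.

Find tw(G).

3

A width-3 tree decomposition is:
Bags: B1 = {0, 1, 2, 3}  B2 = {1, 2, 3, 5}  B3 = {0, 1, 2, 8}  B4 = {1, 2, 8, 9}  B5 = {0, 1, 2, 7}  B6 = {1, 6, 8, 9}  B7 = {1, 4, 6, 8}
Tree: B1–B2, B1–B3, B3–B4, B1–B5, B4–B6, B6–B7
The largest bag has 4 vertices, giving width 3; this decomposition certifies tw(G) ≤ 3. For the lower bound, the 4 vertices {0, 1, 2, 8} are pairwise adjacent, and any tree decomposition puts a clique entirely inside one bag — forcing width ≥ 3. The upper and lower bounds meet at 3, so that is the treewidth.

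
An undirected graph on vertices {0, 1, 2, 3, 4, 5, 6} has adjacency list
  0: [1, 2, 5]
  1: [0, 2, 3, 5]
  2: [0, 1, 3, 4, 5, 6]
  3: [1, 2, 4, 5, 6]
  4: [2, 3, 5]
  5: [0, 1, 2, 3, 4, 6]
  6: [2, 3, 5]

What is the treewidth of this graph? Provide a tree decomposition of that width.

Treewidth 3.
One such decomposition:
Bags: B1 = {0, 1, 2, 5}  B2 = {1, 2, 3, 5}  B3 = {2, 3, 4, 5}  B4 = {2, 3, 5, 6}
Tree: B1–B2, B2–B3, B2–B4

The largest bag has 4 vertices, giving width 3; this decomposition certifies tw(G) ≤ 3. Conversely, {0, 1, 2, 5} is a clique of size 4, and the vertices of any clique must share a bag in every tree decomposition; so some bag has ≥ 4 vertices and tw(G) ≥ 3. Therefore the treewidth is 3.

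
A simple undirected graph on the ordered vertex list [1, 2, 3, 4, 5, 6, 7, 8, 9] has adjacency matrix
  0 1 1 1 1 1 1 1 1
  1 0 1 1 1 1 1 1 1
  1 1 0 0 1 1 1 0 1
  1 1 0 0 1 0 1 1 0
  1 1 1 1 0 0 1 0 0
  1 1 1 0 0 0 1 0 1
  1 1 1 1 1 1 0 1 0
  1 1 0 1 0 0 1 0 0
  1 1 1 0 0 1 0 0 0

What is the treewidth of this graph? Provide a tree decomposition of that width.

Each bag holds 5 vertices, so the decomposition has width 4, which upper-bounds the treewidth. On the other hand G contains the 5-clique {1, 2, 3, 6, 9}. A clique must lie in a single bag of any decomposition, so no decomposition can have width below 4. Hence tw(G) = 4 exactly.

Treewidth 4.
One optimal decomposition is:
Bags: B1 = {1, 2, 3, 6, 7}  B2 = {1, 2, 3, 5, 7}  B3 = {1, 2, 3, 6, 9}  B4 = {1, 2, 4, 5, 7}  B5 = {1, 2, 4, 7, 8}
Tree: B1–B2, B1–B3, B2–B4, B4–B5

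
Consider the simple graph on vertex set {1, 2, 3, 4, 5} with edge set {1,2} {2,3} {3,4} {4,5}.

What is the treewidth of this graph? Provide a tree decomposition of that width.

Treewidth 1.
One such decomposition:
Bags: B1 = {4, 5}  B2 = {3, 4}  B3 = {2, 3}  B4 = {1, 2}
Tree: B1–B2, B2–B3, B3–B4

Every bag has size at most 2, so the width is 2 − 1 = 1 and tw(G) ≤ 1. G has an edge, so its treewidth is at least 1. Combining the bounds, tw(G) = 1.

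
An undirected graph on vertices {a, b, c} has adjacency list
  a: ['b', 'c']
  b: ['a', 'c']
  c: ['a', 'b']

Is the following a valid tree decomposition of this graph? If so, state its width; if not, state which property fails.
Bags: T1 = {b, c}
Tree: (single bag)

A tree decomposition must satisfy three properties: every vertex lies in some bag; for every edge, both endpoints lie together in some bag; and for every vertex, the bags containing it form a connected subtree. Here vertex a appears in no bag, so the decomposition is invalid.

No — vertex a appears in no bag.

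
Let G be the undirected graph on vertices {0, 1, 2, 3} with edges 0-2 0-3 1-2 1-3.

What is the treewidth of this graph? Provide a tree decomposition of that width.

Every bag has size at most 3, so the width is 3 − 1 = 2 and tw(G) ≤ 2. The edges 2–0–3–1–2 form a cycle, so G is not a tree and its treewidth is at least 2. Hence tw(G) = 2 exactly.

Treewidth 2.
One optimal decomposition is:
Bags: B1 = {0, 2, 3}  B2 = {1, 2, 3}
Tree: B1–B2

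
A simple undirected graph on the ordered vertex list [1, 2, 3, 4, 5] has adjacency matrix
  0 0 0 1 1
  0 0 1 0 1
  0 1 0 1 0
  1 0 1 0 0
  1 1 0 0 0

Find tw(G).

A width-2 tree decomposition is:
Bags: B1 = {1, 2, 5}  B2 = {1, 2, 4}  B3 = {2, 3, 4}
Tree: B1–B2, B2–B3
The largest bag has 3 vertices, giving width 2; this decomposition certifies tw(G) ≤ 2. Since 2–5–1–4–3–2 is a cycle in G, G is not acyclic. Forests are exactly the graphs of treewidth ≤ 1, so tw(G) ≥ 2. Hence tw(G) = 2 exactly.

2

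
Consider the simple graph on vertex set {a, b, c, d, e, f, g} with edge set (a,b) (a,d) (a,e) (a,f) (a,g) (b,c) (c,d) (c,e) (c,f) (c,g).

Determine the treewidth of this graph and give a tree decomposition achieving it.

Treewidth 2.
Bags: B1 = {a, c, f}  B2 = {a, c, d}  B3 = {a, c, g}  B4 = {a, b, c}  B5 = {a, c, e}
Tree: B1–B2, B2–B3, B3–B4, B4–B5

Each bag holds 3 vertices, so the decomposition has width 2, which upper-bounds the treewidth. The edges a–f–c–d–a form a cycle, so G is not a tree and its treewidth is at least 2. Hence tw(G) = 2 exactly.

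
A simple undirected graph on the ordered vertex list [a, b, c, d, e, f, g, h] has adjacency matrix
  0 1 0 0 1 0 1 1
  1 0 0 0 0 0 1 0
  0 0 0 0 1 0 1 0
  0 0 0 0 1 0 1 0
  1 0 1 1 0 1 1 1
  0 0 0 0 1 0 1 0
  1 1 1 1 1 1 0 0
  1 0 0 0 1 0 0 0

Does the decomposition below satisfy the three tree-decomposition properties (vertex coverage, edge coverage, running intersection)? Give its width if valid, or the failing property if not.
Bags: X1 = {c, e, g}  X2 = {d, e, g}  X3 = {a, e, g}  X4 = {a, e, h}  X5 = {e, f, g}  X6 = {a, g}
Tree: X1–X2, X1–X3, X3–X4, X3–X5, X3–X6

A tree decomposition must satisfy three properties: every vertex lies in some bag; for every edge, both endpoints lie together in some bag; and for every vertex, the bags containing it form a connected subtree. Here vertex b appears in no bag, so the decomposition is invalid.

No — vertex b appears in no bag.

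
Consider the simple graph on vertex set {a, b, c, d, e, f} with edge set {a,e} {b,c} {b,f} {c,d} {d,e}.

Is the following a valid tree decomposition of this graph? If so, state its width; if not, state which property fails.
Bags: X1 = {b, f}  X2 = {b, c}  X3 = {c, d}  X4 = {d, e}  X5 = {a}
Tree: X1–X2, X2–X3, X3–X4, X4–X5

A tree decomposition must satisfy three properties: every vertex lies in some bag; for every edge, both endpoints lie together in some bag; and for every vertex, the bags containing it form a connected subtree. Here edge (e,a) lies in no bag, so the decomposition is invalid.

No — edge (e,a) lies in no bag.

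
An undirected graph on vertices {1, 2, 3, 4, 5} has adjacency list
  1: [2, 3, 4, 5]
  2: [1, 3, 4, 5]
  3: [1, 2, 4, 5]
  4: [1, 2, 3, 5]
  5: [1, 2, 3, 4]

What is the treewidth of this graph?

A width-4 tree decomposition is:
Bags: B1 = {1, 2, 3, 4, 5}
Tree: (single bag)
With just one bag of size 5, the width is 5 − 1 = 4, so tw(G) ≤ 4. For the lower bound, the 5 vertices {1, 2, 3, 4, 5} are pairwise adjacent, and any tree decomposition puts a clique entirely inside one bag — forcing width ≥ 4. Hence tw(G) = 4 exactly.

4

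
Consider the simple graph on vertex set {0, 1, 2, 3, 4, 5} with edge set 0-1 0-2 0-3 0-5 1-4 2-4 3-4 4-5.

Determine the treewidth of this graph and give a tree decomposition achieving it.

Every bag has size at most 3, so the width is 3 − 1 = 2 and tw(G) ≤ 2. Since 4–2–0–1–4 is a cycle in G, G is not acyclic. Forests are exactly the graphs of treewidth ≤ 1, so tw(G) ≥ 2. Hence tw(G) = 2 exactly.

Treewidth 2.
Bags: B1 = {0, 2, 4}  B2 = {0, 1, 4}  B3 = {0, 3, 4}  B4 = {0, 4, 5}
Tree: B1–B2, B2–B3, B3–B4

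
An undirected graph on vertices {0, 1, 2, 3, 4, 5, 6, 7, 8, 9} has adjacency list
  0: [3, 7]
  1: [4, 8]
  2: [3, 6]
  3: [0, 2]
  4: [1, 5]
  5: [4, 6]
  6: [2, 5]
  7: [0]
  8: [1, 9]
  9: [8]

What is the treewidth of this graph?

1

A width-1 tree decomposition is:
Bags: B1 = {8, 9}  B2 = {1, 8}  B3 = {1, 4}  B4 = {4, 5}  B5 = {5, 6}  B6 = {2, 6}  B7 = {2, 3}  B8 = {0, 3}  B9 = {0, 7}
Tree: B1–B2, B2–B3, B3–B4, B4–B5, B5–B6, B6–B7, B7–B8, B8–B9
Each bag holds 2 vertices, so the decomposition has width 1, which upper-bounds the treewidth. Any graph with an edge has treewidth ≥ 1, and G has the edge 9–8. Hence tw(G) = 1 exactly.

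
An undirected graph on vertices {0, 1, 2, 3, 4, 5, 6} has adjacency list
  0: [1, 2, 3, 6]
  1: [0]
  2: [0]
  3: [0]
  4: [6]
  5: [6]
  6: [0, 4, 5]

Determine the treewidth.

A width-1 tree decomposition is:
Bags: B1 = {5, 6}  B2 = {0, 6}  B3 = {0, 2}  B4 = {0, 3}  B5 = {0, 1}  B6 = {4, 6}
Tree: B1–B2, B2–B3, B2–B4, B3–B5, B2–B6
Every bag has size at most 2, so the width is 2 − 1 = 1 and tw(G) ≤ 1. Since G has at least one edge (e.g. 6–5), it is not an edgeless graph, so tw(G) ≥ 1. Hence tw(G) = 1 exactly.

1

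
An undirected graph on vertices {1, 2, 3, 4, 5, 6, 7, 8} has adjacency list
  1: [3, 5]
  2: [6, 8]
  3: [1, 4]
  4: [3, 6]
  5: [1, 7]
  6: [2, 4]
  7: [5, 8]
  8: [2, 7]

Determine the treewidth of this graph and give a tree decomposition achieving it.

Treewidth 2.
One optimal decomposition is:
Bags: B1 = {5, 7, 8}  B2 = {2, 5, 8}  B3 = {2, 5, 6}  B4 = {4, 5, 6}  B5 = {3, 4, 5}  B6 = {1, 3, 5}
Tree: B1–B2, B2–B3, B3–B4, B4–B5, B5–B6

The largest bag has 3 vertices, giving width 2; this decomposition certifies tw(G) ≤ 2. Since 5–7–8–2–6–4–3–1–5 is a cycle in G, G is not acyclic. Forests are exactly the graphs of treewidth ≤ 1, so tw(G) ≥ 2. Therefore the treewidth is 2.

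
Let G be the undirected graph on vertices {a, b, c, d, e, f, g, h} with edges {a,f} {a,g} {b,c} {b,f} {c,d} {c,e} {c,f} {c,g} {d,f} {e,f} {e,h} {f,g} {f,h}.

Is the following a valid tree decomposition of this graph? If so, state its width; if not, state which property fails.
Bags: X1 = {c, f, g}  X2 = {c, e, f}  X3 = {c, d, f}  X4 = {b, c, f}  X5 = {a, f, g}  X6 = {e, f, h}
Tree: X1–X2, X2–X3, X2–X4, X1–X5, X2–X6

Every vertex of G appears in some bag (union = {a, b, c, d, e, f, g, h}); every edge is covered by a bag; and for each vertex v the set of bags containing v is connected in the bag tree. The decomposition is therefore valid. The largest bag has 3 vertices, so the width is 2.

Yes; width 2.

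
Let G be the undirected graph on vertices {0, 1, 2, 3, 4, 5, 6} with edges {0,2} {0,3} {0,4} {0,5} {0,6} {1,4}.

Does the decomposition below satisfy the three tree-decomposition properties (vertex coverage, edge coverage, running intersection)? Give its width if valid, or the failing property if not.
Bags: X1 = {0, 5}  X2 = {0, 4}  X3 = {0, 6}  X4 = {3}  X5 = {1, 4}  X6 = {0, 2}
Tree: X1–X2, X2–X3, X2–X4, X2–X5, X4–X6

A tree decomposition must satisfy three properties: every vertex lies in some bag; for every edge, both endpoints lie together in some bag; and for every vertex, the bags containing it form a connected subtree. Here edge (0,3) lies in no bag, so the decomposition is invalid.

No — edge (0,3) lies in no bag.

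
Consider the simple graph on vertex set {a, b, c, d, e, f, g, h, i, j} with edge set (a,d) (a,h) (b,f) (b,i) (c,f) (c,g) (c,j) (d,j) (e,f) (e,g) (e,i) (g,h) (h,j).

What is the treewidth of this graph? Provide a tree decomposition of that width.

The largest bag has 3 vertices, giving width 2; this decomposition certifies tw(G) ≤ 2. Since b–i–e–f–b is a cycle in G, G is not acyclic. Forests are exactly the graphs of treewidth ≤ 1, so tw(G) ≥ 2. Therefore the treewidth is 2.

Treewidth 2.
Bags: B1 = {b, f, i}  B2 = {e, f, i}  B3 = {c, e, f}  B4 = {c, e, g}  B5 = {c, g, j}  B6 = {g, h, j}  B7 = {d, h, j}  B8 = {a, d, h}
Tree: B1–B2, B2–B3, B3–B4, B4–B5, B5–B6, B6–B7, B7–B8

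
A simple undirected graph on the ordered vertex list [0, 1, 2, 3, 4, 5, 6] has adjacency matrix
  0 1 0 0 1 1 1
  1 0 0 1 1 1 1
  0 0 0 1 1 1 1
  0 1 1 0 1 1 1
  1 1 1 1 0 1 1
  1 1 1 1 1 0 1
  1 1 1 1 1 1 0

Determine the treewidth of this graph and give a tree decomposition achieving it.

Treewidth 4.
One such decomposition:
Bags: B1 = {0, 1, 4, 5, 6}  B2 = {1, 3, 4, 5, 6}  B3 = {2, 3, 4, 5, 6}
Tree: B1–B2, B2–B3

The largest bag has 5 vertices, giving width 4; this decomposition certifies tw(G) ≤ 4. Conversely, {0, 1, 4, 5, 6} is a clique of size 5, and the vertices of any clique must share a bag in every tree decomposition; so some bag has ≥ 5 vertices and tw(G) ≥ 4. Hence tw(G) = 4 exactly.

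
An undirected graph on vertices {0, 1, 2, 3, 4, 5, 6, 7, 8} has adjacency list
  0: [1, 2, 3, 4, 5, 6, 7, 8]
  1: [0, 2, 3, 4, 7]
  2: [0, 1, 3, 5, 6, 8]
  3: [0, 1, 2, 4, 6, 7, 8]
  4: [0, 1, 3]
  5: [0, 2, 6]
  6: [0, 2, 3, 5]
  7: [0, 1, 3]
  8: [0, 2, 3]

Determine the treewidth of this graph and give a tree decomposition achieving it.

Treewidth 3.
One optimal decomposition is:
Bags: B1 = {0, 1, 2, 3}  B2 = {0, 1, 3, 4}  B3 = {0, 1, 3, 7}  B4 = {0, 2, 3, 8}  B5 = {0, 2, 3, 6}  B6 = {0, 2, 5, 6}
Tree: B1–B2, B1–B3, B1–B4, B1–B5, B5–B6

Each bag holds 4 vertices, so the decomposition has width 3, which upper-bounds the treewidth. For the lower bound, the 4 vertices {0, 2, 3, 8} are pairwise adjacent, and any tree decomposition puts a clique entirely inside one bag — forcing width ≥ 3. The upper and lower bounds meet at 3, so that is the treewidth.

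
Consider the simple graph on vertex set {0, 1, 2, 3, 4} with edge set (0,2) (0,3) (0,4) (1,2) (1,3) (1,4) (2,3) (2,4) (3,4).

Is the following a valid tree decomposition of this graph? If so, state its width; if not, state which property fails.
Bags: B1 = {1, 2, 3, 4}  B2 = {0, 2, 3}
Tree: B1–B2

No — edge (4,0) lies in no bag.

A tree decomposition must satisfy three properties: every vertex lies in some bag; for every edge, both endpoints lie together in some bag; and for every vertex, the bags containing it form a connected subtree. Here edge (4,0) lies in no bag, so the decomposition is invalid.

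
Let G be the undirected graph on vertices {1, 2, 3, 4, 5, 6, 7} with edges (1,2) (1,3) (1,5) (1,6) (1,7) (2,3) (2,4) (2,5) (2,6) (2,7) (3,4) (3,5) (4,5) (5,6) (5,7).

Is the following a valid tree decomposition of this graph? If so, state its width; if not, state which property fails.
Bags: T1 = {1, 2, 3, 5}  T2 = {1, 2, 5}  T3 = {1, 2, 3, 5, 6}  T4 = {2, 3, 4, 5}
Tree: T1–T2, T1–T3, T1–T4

No — vertex 7 appears in no bag.

A tree decomposition must satisfy three properties: every vertex lies in some bag; for every edge, both endpoints lie together in some bag; and for every vertex, the bags containing it form a connected subtree. Here vertex 7 appears in no bag, so the decomposition is invalid.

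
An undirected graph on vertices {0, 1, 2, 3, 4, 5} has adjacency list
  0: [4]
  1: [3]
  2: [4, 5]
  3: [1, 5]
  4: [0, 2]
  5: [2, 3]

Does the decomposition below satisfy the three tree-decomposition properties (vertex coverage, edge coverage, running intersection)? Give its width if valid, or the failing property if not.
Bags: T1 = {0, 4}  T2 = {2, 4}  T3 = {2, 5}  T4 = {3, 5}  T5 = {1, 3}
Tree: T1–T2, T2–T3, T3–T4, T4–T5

Yes; width 1.

Vertex coverage: the bags together contain {0, 1, 2, 3, 4, 5}, the full vertex set. Edge coverage: each edge of G has both endpoints in at least one bag. Running intersection: for every vertex, the bags containing it form a connected subtree. All three properties hold, so this is a valid tree decomposition of width max|bag| − 1 = 1, and hence tw(G) ≤ 1.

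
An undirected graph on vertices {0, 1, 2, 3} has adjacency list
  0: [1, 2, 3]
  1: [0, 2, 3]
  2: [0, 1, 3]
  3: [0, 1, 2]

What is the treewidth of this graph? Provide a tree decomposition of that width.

A single bag containing all 4 vertices is trivially a valid decomposition of width 3. For the lower bound, the 4 vertices {0, 1, 2, 3} are pairwise adjacent, and any tree decomposition puts a clique entirely inside one bag — forcing width ≥ 3. The upper and lower bounds meet at 3, so that is the treewidth.

Treewidth 3.
One optimal decomposition is:
Bags: B1 = {0, 1, 2, 3}
Tree: (single bag)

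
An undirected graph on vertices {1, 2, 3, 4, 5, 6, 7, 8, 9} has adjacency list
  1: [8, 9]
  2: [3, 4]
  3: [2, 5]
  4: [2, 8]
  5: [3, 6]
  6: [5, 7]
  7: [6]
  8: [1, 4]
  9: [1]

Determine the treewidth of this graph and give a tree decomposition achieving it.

The largest bag has 2 vertices, giving width 1; this decomposition certifies tw(G) ≤ 1. Any graph with an edge has treewidth ≥ 1, and G has the edge 9–1. The upper and lower bounds meet at 1, so that is the treewidth.

Treewidth 1.
Bags: B1 = {1, 9}  B2 = {1, 8}  B3 = {4, 8}  B4 = {2, 4}  B5 = {2, 3}  B6 = {3, 5}  B7 = {5, 6}  B8 = {6, 7}
Tree: B1–B2, B2–B3, B3–B4, B4–B5, B5–B6, B6–B7, B7–B8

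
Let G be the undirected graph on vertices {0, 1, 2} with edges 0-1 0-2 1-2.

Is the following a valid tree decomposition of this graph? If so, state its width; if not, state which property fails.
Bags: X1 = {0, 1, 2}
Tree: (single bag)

Yes; width 2.

Every vertex of G appears in some bag (union = {0, 1, 2}); every edge is covered by a bag; and for each vertex v the set of bags containing v is connected in the bag tree. The decomposition is therefore valid. The largest bag has 3 vertices, so the width is 2.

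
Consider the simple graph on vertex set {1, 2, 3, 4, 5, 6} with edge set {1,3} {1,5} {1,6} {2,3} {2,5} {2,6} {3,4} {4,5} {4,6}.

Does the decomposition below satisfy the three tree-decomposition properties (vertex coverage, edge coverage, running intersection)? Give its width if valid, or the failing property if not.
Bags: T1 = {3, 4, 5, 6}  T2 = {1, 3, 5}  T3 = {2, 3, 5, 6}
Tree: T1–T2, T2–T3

No — edge (6,1) lies in no bag.

A tree decomposition must satisfy three properties: every vertex lies in some bag; for every edge, both endpoints lie together in some bag; and for every vertex, the bags containing it form a connected subtree. Here edge (6,1) lies in no bag, so the decomposition is invalid.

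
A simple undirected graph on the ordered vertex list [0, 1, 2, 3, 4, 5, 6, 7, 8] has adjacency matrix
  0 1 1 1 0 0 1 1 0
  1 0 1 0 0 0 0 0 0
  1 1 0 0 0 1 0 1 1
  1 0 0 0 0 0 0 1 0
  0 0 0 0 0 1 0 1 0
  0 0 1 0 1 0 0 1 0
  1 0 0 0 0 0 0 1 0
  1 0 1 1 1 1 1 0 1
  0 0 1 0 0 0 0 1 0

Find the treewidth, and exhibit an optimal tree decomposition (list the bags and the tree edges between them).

Treewidth 2.
Bags: B1 = {2, 7, 8}  B2 = {0, 2, 7}  B3 = {2, 5, 7}  B4 = {0, 3, 7}  B5 = {0, 6, 7}  B6 = {4, 5, 7}  B7 = {0, 1, 2}
Tree: B1–B2, B1–B3, B2–B4, B2–B5, B3–B6, B2–B7

Every bag has size at most 3, so the width is 3 − 1 = 2 and tw(G) ≤ 2. For the lower bound, the 3 vertices {0, 1, 2} are pairwise adjacent, and any tree decomposition puts a clique entirely inside one bag — forcing width ≥ 2. The upper and lower bounds meet at 2, so that is the treewidth.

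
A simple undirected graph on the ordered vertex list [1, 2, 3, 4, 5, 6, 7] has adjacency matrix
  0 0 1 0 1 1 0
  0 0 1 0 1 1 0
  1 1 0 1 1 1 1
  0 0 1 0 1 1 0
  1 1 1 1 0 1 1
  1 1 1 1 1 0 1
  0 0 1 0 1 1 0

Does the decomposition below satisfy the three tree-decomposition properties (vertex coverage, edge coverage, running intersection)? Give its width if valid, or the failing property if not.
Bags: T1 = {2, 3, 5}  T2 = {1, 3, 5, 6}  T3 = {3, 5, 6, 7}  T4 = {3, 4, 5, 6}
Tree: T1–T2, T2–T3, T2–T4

A tree decomposition must satisfy three properties: every vertex lies in some bag; for every edge, both endpoints lie together in some bag; and for every vertex, the bags containing it form a connected subtree. Here edge (6,2) lies in no bag, so the decomposition is invalid.

No — edge (6,2) lies in no bag.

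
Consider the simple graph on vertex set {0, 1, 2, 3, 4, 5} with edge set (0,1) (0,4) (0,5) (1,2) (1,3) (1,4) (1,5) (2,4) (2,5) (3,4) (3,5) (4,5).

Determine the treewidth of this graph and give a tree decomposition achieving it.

Treewidth 3.
One optimal decomposition is:
Bags: B1 = {0, 1, 4, 5}  B2 = {1, 2, 4, 5}  B3 = {1, 3, 4, 5}
Tree: B1–B2, B2–B3

Every bag has size at most 4, so the width is 4 − 1 = 3 and tw(G) ≤ 3. For the lower bound, the 4 vertices {0, 1, 4, 5} are pairwise adjacent, and any tree decomposition puts a clique entirely inside one bag — forcing width ≥ 3. Hence tw(G) = 3 exactly.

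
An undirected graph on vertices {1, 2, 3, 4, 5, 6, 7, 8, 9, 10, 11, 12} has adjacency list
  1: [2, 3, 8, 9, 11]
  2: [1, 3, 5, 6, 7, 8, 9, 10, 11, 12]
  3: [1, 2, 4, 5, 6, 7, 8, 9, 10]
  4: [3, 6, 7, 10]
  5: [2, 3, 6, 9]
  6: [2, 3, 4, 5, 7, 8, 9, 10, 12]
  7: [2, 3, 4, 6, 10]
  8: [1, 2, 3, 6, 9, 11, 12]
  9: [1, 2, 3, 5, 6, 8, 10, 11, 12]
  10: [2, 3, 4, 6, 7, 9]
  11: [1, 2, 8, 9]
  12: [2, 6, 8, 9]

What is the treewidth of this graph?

A width-4 tree decomposition is:
Bags: B1 = {2, 3, 6, 9, 10}  B2 = {2, 3, 6, 8, 9}  B3 = {2, 3, 6, 7, 10}  B4 = {1, 2, 3, 8, 9}  B5 = {2, 3, 5, 6, 9}  B6 = {1, 2, 8, 9, 11}  B7 = {2, 6, 8, 9, 12}  B8 = {3, 4, 6, 7, 10}
Tree: B1–B2, B1–B3, B2–B4, B2–B5, B4–B6, B2–B7, B3–B8
Each bag holds 5 vertices, so the decomposition has width 4, which upper-bounds the treewidth. Conversely, {1, 2, 8, 9, 11} is a clique of size 5, and the vertices of any clique must share a bag in every tree decomposition; so some bag has ≥ 5 vertices and tw(G) ≥ 4. Hence tw(G) = 4 exactly.

4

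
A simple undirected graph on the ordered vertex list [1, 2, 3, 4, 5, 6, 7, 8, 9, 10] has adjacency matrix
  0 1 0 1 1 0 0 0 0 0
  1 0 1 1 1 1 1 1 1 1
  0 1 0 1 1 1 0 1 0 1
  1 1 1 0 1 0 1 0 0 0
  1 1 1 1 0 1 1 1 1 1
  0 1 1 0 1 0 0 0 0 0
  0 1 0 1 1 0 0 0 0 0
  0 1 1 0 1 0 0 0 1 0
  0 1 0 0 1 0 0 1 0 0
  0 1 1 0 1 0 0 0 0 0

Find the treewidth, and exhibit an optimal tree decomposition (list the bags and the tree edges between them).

The largest bag has 4 vertices, giving width 3; this decomposition certifies tw(G) ≤ 3. For the lower bound, the 4 vertices {1, 2, 4, 5} are pairwise adjacent, and any tree decomposition puts a clique entirely inside one bag — forcing width ≥ 3. Therefore the treewidth is 3.

Treewidth 3.
One such decomposition:
Bags: B1 = {2, 3, 5, 10}  B2 = {2, 3, 4, 5}  B3 = {2, 3, 5, 8}  B4 = {1, 2, 4, 5}  B5 = {2, 5, 8, 9}  B6 = {2, 3, 5, 6}  B7 = {2, 4, 5, 7}
Tree: B1–B2, B1–B3, B2–B4, B3–B5, B3–B6, B4–B7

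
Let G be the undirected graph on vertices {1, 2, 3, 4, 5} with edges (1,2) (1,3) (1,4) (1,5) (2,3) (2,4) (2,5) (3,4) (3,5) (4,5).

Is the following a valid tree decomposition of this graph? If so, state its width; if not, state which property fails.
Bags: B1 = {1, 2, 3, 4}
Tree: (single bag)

No — vertex 5 appears in no bag.

A tree decomposition must satisfy three properties: every vertex lies in some bag; for every edge, both endpoints lie together in some bag; and for every vertex, the bags containing it form a connected subtree. Here vertex 5 appears in no bag, so the decomposition is invalid.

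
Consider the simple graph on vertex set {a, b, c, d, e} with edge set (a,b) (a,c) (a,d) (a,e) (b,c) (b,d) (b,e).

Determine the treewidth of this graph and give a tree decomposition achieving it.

Treewidth 2.
One such decomposition:
Bags: B1 = {a, b, c}  B2 = {a, b, d}  B3 = {a, b, e}
Tree: B1–B2, B2–B3

Every bag has size at most 3, so the width is 3 − 1 = 2 and tw(G) ≤ 2. For the lower bound, the 3 vertices {a, b, d} are pairwise adjacent, and any tree decomposition puts a clique entirely inside one bag — forcing width ≥ 2. Therefore the treewidth is 2.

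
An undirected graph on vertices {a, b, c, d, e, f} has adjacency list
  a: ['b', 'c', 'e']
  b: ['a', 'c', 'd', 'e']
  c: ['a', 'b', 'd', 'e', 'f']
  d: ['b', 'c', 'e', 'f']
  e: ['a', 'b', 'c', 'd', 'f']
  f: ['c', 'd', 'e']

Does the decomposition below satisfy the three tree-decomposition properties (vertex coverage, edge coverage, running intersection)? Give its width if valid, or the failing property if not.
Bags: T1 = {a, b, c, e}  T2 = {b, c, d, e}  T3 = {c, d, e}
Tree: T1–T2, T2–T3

No — vertex f appears in no bag.

A tree decomposition must satisfy three properties: every vertex lies in some bag; for every edge, both endpoints lie together in some bag; and for every vertex, the bags containing it form a connected subtree. Here vertex f appears in no bag, so the decomposition is invalid.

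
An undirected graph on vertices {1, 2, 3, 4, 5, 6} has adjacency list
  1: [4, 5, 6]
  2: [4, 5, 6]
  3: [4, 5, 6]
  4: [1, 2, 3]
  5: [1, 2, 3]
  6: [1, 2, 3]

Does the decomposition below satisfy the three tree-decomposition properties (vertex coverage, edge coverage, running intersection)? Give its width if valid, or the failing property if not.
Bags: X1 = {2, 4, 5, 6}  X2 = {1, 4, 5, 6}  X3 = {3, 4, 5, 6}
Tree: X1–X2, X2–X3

Yes; width 3.

Checking the three conditions: (i) the bags cover all of {1, 2, 3, 4, 5, 6}; (ii) for each edge, some bag contains both endpoints; (iii) the bags containing any fixed vertex form a subtree. All hold, so the decomposition is valid with width 4 − 1 = 3.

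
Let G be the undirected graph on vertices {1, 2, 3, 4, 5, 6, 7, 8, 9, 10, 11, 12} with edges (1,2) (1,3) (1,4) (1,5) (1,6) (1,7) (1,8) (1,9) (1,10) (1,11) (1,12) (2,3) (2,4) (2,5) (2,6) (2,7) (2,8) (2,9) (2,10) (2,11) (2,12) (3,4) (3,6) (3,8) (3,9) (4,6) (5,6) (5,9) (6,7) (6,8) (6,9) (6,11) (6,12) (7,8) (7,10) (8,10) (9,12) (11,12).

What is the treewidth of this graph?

A width-4 tree decomposition is:
Bags: B1 = {1, 2, 6, 7, 8}  B2 = {1, 2, 3, 6, 8}  B3 = {1, 2, 7, 8, 10}  B4 = {1, 2, 3, 6, 9}  B5 = {1, 2, 5, 6, 9}  B6 = {1, 2, 6, 9, 12}  B7 = {1, 2, 3, 4, 6}  B8 = {1, 2, 6, 11, 12}
Tree: B1–B2, B1–B3, B2–B4, B4–B5, B4–B6, B2–B7, B6–B8
The largest bag has 5 vertices, giving width 4; this decomposition certifies tw(G) ≤ 4. For the lower bound, the 5 vertices {1, 2, 7, 8, 10} are pairwise adjacent, and any tree decomposition puts a clique entirely inside one bag — forcing width ≥ 4. Combining the bounds, tw(G) = 4.

4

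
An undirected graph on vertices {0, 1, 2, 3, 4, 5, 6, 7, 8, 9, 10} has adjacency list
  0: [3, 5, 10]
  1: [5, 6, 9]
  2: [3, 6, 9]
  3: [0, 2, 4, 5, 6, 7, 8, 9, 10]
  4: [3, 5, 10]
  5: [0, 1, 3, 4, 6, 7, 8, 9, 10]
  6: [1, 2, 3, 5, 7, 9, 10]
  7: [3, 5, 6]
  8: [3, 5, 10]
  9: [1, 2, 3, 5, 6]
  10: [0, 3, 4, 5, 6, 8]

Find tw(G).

3

A width-3 tree decomposition is:
Bags: B1 = {3, 5, 6, 9}  B2 = {3, 5, 6, 7}  B3 = {2, 3, 6, 9}  B4 = {1, 5, 6, 9}  B5 = {3, 5, 6, 10}  B6 = {0, 3, 5, 10}  B7 = {3, 5, 8, 10}  B8 = {3, 4, 5, 10}
Tree: B1–B2, B1–B3, B1–B4, B1–B5, B5–B6, B5–B7, B6–B8
The largest bag has 4 vertices, giving width 3; this decomposition certifies tw(G) ≤ 3. Conversely, {1, 5, 6, 9} is a clique of size 4, and the vertices of any clique must share a bag in every tree decomposition; so some bag has ≥ 4 vertices and tw(G) ≥ 3. The upper and lower bounds meet at 3, so that is the treewidth.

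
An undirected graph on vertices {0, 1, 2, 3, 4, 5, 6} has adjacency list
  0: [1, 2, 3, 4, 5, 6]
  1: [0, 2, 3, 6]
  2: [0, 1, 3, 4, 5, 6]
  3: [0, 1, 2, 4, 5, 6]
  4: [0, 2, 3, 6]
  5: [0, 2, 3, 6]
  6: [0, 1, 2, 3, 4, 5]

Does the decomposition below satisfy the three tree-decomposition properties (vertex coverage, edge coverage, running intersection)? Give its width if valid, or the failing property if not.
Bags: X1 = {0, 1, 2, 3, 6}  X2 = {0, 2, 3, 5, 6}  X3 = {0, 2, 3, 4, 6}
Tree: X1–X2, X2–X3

Checking the three conditions: (i) the bags cover all of {0, 1, 2, 3, 4, 5, 6}; (ii) for each edge, some bag contains both endpoints; (iii) the bags containing any fixed vertex form a subtree. All hold, so the decomposition is valid with width 5 − 1 = 4.

Yes; width 4.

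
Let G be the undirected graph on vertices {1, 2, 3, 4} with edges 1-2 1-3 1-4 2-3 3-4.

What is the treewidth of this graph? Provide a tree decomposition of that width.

Treewidth 2.
One optimal decomposition is:
Bags: B1 = {1, 3, 4}  B2 = {1, 2, 3}
Tree: B1–B2

Each bag holds 3 vertices, so the decomposition has width 2, which upper-bounds the treewidth. Conversely, {1, 2, 3} is a clique of size 3, and the vertices of any clique must share a bag in every tree decomposition; so some bag has ≥ 3 vertices and tw(G) ≥ 2. The upper and lower bounds meet at 2, so that is the treewidth.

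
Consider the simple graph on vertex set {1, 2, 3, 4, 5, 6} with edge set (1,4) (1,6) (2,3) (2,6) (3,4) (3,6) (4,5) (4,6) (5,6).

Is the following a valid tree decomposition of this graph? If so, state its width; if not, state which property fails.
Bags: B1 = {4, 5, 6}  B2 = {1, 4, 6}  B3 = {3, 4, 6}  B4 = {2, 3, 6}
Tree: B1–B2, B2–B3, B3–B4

Every vertex of G appears in some bag (union = {1, 2, 3, 4, 5, 6}); every edge is covered by a bag; and for each vertex v the set of bags containing v is connected in the bag tree. The decomposition is therefore valid. The largest bag has 3 vertices, so the width is 2.

Yes; width 2.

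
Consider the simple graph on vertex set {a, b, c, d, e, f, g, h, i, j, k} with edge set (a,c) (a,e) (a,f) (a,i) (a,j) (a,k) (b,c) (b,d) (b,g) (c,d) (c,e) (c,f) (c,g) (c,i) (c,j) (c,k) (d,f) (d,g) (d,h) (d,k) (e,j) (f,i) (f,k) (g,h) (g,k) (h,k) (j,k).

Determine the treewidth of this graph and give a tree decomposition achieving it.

Each bag holds 4 vertices, so the decomposition has width 3, which upper-bounds the treewidth. On the other hand G contains the 4-clique {d, g, h, k}. A clique must lie in a single bag of any decomposition, so no decomposition can have width below 3. Combining the bounds, tw(G) = 3.

Treewidth 3.
One such decomposition:
Bags: B1 = {a, c, j, k}  B2 = {a, c, f, k}  B3 = {c, d, f, k}  B4 = {a, c, f, i}  B5 = {c, d, g, k}  B6 = {a, c, e, j}  B7 = {b, c, d, g}  B8 = {d, g, h, k}
Tree: B1–B2, B2–B3, B2–B4, B3–B5, B1–B6, B5–B7, B5–B8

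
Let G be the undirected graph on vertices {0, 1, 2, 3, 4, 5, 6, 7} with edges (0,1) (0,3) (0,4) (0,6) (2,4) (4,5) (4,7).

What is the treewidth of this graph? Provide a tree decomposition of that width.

Treewidth 1.
One such decomposition:
Bags: B1 = {0, 1}  B2 = {0, 4}  B3 = {4, 5}  B4 = {4, 7}  B5 = {0, 6}  B6 = {2, 4}  B7 = {0, 3}
Tree: B1–B2, B2–B3, B3–B4, B1–B5, B4–B6, B5–B7

Every bag has size at most 2, so the width is 2 − 1 = 1 and tw(G) ≤ 1. Any graph with an edge has treewidth ≥ 1, and G has the edge 0–1. The upper and lower bounds meet at 1, so that is the treewidth.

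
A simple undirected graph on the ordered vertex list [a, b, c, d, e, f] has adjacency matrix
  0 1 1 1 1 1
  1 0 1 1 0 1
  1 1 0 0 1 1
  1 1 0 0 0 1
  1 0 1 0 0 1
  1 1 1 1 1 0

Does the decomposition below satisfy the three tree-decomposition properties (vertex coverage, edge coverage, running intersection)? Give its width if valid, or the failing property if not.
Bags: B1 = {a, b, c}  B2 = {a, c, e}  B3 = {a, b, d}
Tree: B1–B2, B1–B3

No — vertex f appears in no bag.

A tree decomposition must satisfy three properties: every vertex lies in some bag; for every edge, both endpoints lie together in some bag; and for every vertex, the bags containing it form a connected subtree. Here vertex f appears in no bag, so the decomposition is invalid.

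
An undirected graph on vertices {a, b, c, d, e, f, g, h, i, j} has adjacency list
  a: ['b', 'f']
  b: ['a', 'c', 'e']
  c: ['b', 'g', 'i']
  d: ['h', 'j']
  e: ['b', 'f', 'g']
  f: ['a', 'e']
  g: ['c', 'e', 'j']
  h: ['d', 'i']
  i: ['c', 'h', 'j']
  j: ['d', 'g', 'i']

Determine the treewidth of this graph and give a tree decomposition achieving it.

Every bag has size at most 3, so the width is 3 − 1 = 2 and tw(G) ≤ 2. Since h–d–j–i–h is a cycle in G, G is not acyclic. Forests are exactly the graphs of treewidth ≤ 1, so tw(G) ≥ 2. Hence tw(G) = 2 exactly.

Treewidth 2.
One optimal decomposition is:
Bags: B1 = {d, h, i}  B2 = {d, i, j}  B3 = {c, i, j}  B4 = {c, g, j}  B5 = {b, c, g}  B6 = {b, e, g}  B7 = {a, b, e}  B8 = {a, e, f}
Tree: B1–B2, B2–B3, B3–B4, B4–B5, B5–B6, B6–B7, B7–B8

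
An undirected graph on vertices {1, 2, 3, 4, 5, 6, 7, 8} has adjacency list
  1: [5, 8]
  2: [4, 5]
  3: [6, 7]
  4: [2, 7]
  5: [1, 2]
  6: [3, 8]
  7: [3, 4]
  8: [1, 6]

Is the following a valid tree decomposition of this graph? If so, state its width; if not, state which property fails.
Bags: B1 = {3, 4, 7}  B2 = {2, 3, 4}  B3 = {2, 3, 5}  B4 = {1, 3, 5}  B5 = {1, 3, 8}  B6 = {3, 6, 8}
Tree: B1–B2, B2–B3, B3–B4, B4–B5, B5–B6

Yes; width 2.

Every vertex of G appears in some bag (union = {1, 2, 3, 4, 5, 6, 7, 8}); every edge is covered by a bag; and for each vertex v the set of bags containing v is connected in the bag tree. The decomposition is therefore valid. The largest bag has 3 vertices, so the width is 2.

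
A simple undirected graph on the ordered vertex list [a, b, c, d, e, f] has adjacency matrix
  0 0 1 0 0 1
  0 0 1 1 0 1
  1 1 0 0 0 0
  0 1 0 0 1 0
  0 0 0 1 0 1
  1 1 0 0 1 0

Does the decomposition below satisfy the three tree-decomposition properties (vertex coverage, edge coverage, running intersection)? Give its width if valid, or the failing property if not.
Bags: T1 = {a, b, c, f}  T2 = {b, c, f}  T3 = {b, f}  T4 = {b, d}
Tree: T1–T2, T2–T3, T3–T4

A tree decomposition must satisfy three properties: every vertex lies in some bag; for every edge, both endpoints lie together in some bag; and for every vertex, the bags containing it form a connected subtree. Here vertex e appears in no bag, so the decomposition is invalid.

No — vertex e appears in no bag.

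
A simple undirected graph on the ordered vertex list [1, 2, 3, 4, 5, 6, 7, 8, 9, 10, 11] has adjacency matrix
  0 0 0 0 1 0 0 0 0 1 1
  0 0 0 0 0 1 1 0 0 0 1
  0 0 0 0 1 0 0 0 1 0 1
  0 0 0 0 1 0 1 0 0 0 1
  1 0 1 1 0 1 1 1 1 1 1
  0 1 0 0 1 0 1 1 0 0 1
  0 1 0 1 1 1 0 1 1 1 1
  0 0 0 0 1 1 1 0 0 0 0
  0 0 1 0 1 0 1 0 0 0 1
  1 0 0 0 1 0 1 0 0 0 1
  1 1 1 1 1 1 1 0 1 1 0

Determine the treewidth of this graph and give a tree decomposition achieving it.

Every bag has size at most 4, so the width is 4 − 1 = 3 and tw(G) ≤ 3. For the lower bound, the 4 vertices {2, 6, 7, 11} are pairwise adjacent, and any tree decomposition puts a clique entirely inside one bag — forcing width ≥ 3. Hence tw(G) = 3 exactly.

Treewidth 3.
One such decomposition:
Bags: B1 = {5, 6, 7, 11}  B2 = {5, 7, 9, 11}  B3 = {5, 7, 10, 11}  B4 = {4, 5, 7, 11}  B5 = {5, 6, 7, 8}  B6 = {1, 5, 10, 11}  B7 = {2, 6, 7, 11}  B8 = {3, 5, 9, 11}
Tree: B1–B2, B2–B3, B2–B4, B1–B5, B3–B6, B1–B7, B2–B8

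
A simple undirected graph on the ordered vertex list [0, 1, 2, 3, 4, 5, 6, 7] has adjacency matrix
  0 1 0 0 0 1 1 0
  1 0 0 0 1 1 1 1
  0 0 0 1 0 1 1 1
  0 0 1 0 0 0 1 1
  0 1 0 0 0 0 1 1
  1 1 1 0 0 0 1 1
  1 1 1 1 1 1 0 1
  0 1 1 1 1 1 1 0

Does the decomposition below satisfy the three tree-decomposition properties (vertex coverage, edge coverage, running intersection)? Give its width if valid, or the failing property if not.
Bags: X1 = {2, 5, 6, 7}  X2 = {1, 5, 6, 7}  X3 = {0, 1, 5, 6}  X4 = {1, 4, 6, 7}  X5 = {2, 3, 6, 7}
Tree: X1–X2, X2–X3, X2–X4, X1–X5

Yes; width 3.

Vertex coverage: the bags together contain {0, 1, 2, 3, 4, 5, 6, 7}, the full vertex set. Edge coverage: each edge of G has both endpoints in at least one bag. Running intersection: for every vertex, the bags containing it form a connected subtree. All three properties hold, so this is a valid tree decomposition of width max|bag| − 1 = 3, and hence tw(G) ≤ 3.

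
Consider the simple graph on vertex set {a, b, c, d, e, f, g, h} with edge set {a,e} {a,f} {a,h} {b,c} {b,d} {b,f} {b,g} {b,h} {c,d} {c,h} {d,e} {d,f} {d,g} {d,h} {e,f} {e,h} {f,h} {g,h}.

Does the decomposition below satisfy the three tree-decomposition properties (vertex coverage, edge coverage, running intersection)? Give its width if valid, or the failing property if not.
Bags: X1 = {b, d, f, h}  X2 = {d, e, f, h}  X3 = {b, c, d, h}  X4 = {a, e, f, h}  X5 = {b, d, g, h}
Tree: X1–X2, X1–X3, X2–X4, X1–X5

Every vertex of G appears in some bag (union = {a, b, c, d, e, f, g, h}); every edge is covered by a bag; and for each vertex v the set of bags containing v is connected in the bag tree. The decomposition is therefore valid. The largest bag has 4 vertices, so the width is 3.

Yes; width 3.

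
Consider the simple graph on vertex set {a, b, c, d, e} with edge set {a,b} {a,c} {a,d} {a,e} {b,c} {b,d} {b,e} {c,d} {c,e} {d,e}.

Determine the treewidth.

4

A width-4 tree decomposition is:
Bags: B1 = {a, b, c, d, e}
Tree: (single bag)
With just one bag of size 5, the width is 5 − 1 = 4, so tw(G) ≤ 4. Conversely, {a, b, c, d, e} is a clique of size 5, and the vertices of any clique must share a bag in every tree decomposition; so some bag has ≥ 5 vertices and tw(G) ≥ 4. Therefore the treewidth is 4.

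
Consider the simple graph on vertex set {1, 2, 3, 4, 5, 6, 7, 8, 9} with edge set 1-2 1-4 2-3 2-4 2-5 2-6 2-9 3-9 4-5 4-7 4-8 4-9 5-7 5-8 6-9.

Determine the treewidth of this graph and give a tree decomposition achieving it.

Treewidth 2.
Bags: B1 = {2, 4, 5}  B2 = {4, 5, 7}  B3 = {2, 4, 9}  B4 = {1, 2, 4}  B5 = {2, 3, 9}  B6 = {2, 6, 9}  B7 = {4, 5, 8}
Tree: B1–B2, B1–B3, B3–B4, B3–B5, B5–B6, B1–B7

The largest bag has 3 vertices, giving width 2; this decomposition certifies tw(G) ≤ 2. On the other hand G contains the 3-clique {4, 5, 8}. A clique must lie in a single bag of any decomposition, so no decomposition can have width below 2. Combining the bounds, tw(G) = 2.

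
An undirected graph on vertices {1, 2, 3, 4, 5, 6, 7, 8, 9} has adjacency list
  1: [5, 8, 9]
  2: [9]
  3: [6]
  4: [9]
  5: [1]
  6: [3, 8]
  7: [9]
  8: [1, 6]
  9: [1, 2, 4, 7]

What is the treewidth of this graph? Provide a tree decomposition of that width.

Treewidth 1.
Bags: B1 = {1, 9}  B2 = {4, 9}  B3 = {2, 9}  B4 = {7, 9}  B5 = {1, 8}  B6 = {6, 8}  B7 = {3, 6}  B8 = {1, 5}
Tree: B1–B2, B2–B3, B1–B4, B1–B5, B5–B6, B6–B7, B5–B8

Every bag has size at most 2, so the width is 2 − 1 = 1 and tw(G) ≤ 1. G has an edge, so its treewidth is at least 1. The upper and lower bounds meet at 1, so that is the treewidth.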